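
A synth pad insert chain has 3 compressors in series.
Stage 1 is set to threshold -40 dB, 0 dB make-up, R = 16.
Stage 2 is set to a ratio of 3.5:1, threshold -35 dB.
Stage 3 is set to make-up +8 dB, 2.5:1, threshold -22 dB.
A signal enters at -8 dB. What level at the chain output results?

-30 dB

Stage 1: 32 dB above -40 dB, reduced 16:1 to 2 dB above → -38 dB.
Stage 2: -38 dB is at or below the -35 dB threshold — no compression; output -38 dB.
Stage 3: -38 dB is at or below the -22 dB threshold — no compression; make-up brings it to -30 dB.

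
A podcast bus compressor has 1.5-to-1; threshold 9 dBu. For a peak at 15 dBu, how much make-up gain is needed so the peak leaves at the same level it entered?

2 dB

The peak compresses to 9 + 6/1.5 = 13 dBu.
To reach 15 dBu requires 15 − 13 = 2 dB of make-up.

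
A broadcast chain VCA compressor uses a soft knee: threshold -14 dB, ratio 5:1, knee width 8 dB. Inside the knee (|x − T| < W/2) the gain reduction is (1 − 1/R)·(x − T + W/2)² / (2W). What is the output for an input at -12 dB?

-13.8 dB

x − T + W/2 = -12 − (-14) + 4 = 6.
GR = (1 − 1/5) × 6² / 16 = 0.8 × 36 / 16 = 1.8 dB.
Output = -12 − 1.8 = -13.8 dB.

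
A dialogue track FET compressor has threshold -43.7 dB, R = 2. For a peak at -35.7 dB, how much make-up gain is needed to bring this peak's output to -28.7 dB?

11 dB

The peak compresses to -43.7 + 8/2 = -39.7 dB.
To reach -28.7 dB requires -28.7 − (-39.7) = 11 dB of make-up.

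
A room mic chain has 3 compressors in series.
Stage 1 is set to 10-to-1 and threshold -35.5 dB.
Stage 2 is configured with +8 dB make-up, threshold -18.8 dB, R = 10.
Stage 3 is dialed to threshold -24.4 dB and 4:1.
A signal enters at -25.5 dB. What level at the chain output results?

Stage 1: overshoot 10 dB → 10/10 = 1 dB → -34.5 dB.
Stage 2: -34.5 dB ≤ -18.8 dB, so stage 2 doesn't engage; make-up brings it to -26.5 dB.
Stage 3: -26.5 dB is at or below the -24.4 dB threshold — no compression; output -26.5 dB.

-26.5 dB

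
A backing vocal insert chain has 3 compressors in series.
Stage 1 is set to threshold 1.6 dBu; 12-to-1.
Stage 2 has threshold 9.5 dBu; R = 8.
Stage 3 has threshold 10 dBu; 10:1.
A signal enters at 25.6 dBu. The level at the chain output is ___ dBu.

3.6 dBu

Stage 1: 25.6 dBu is 24 dB over 1.6 dBu; at 12:1 that becomes 2 dB over, giving 3.6 dBu.
Stage 2: below threshold (3.6 ≤ 9.5); passes unchanged; output 3.6 dBu.
Stage 3: below threshold (3.6 ≤ 10); passes unchanged; output 3.6 dBu.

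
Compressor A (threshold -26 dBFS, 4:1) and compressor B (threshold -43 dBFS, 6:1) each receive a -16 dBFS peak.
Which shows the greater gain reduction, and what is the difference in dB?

B, by 15 dB

A: 10 dB over, compressed to 2.5 dB over, so 7.5 dB of GR.
B: 27 dB over, compressed to 4.5 dB over, so 22.5 dB of GR.
Difference: 15 dB in favour of B.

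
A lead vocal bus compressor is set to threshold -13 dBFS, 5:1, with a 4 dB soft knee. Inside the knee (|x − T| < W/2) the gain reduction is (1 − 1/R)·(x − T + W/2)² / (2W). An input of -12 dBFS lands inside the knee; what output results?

x − T + W/2 = -12 − (-13) + 2 = 3.
GR = (1 − 1/5) × 3² / 8 = 0.8 × 9 / 8 = 0.9 dB.
Output = -12 − 0.9 = -12.9 dBFS.

-12.9 dBFS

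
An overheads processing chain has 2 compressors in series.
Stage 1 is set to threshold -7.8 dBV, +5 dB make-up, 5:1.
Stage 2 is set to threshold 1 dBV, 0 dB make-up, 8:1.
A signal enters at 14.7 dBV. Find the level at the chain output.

Stage 1: 14.7 dBV is 22.5 dB over -7.8 dBV; at 5:1 that becomes 4.5 dB over, giving -3.3 dBV; +5 dB make-up → 1.7 dBV.
Stage 2: overshoot 0.7 dB → 0.7/8 = 0.0875 dB → 1.0875 dBV.

1.0875 dBV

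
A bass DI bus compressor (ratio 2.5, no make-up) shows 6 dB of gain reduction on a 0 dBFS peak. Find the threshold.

Input is 10 dB above T (since output overshoot × R = input overshoot: (-6 − T)·2.5 = 0 − T gives T = -10 dBFS).
Check: -10 + (0 − (-10))/2.5 = -10 + 4 = -6 dBFS. ✓

-10 dBFS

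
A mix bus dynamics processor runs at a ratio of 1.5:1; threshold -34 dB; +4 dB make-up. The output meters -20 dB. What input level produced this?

-19 dB

Remove make-up: -20 − 4 = -24 dB.
The compressed level sits -24 − (-34) = 10 dB over threshold.
Before 1.5:1 compression the overshoot was 10 × 1.5 = 15 dB, so input = -34 + 15 = -19 dB.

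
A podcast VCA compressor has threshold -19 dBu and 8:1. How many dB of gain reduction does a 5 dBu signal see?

5 dBu exceeds the threshold by 24 dB.
A 8:1 ratio leaves 3 dB of that excess.
Gain reduction = 24 − 3 = 21 dB.

21 dB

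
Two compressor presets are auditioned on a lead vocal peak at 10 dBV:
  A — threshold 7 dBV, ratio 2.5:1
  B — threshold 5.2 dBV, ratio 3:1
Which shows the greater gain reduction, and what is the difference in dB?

B, by 1.4 dB

A: GR = 3 − 3/2.5 = 1.8 dB.
B: GR = 4.8 − 4.8/3 = 3.2 dB.
B applies 1.4 dB more gain reduction.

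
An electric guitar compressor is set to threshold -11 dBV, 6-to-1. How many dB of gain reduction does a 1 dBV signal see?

The signal is 12 dB above threshold.
After 6:1 compression the overshoot becomes 12/6 = 2 dB.
Gain reduction = 12 − 2 = 10 dB.

10 dB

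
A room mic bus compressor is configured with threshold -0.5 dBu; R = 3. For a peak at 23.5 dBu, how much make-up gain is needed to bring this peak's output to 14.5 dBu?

Without make-up, output = threshold + overshoot/3 = -0.5 + 8 = 7.5 dBu.
Gap to target: 7 dB.

7 dB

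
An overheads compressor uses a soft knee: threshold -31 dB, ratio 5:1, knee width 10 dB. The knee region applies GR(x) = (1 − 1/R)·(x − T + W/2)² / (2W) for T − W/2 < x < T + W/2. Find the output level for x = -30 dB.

x − T + W/2 = -30 − (-31) + 5 = 6.
GR = (1 − 1/5) × 6² / 20 = 0.8 × 36 / 20 = 1.44 dB.
Output = -30 − 1.44 = -31.44 dB.

-31.44 dB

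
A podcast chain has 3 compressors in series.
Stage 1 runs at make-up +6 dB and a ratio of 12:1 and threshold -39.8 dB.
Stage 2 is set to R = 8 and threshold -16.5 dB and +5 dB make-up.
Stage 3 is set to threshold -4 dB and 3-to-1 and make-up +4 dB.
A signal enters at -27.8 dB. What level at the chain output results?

Stage 1: overshoot 12 dB → 12/12 = 1 dB → -38.8 dB; +6 dB make-up → -32.8 dB.
Stage 2: below threshold (-32.8 ≤ -16.5); passes unchanged; make-up brings it to -27.8 dB.
Stage 3: -27.8 dB ≤ -4 dB, so stage 3 doesn't engage; make-up brings it to -23.8 dB.

-23.8 dB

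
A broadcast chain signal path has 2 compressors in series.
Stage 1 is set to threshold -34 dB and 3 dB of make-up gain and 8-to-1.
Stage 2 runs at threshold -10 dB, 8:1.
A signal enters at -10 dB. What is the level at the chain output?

-28 dB

Stage 1: -10 dB is 24 dB over -34 dB; at 8:1 that becomes 3 dB over, giving -31 dB; +3 dB make-up → -28 dB.
Stage 2: -28 dB ≤ -10 dB, so stage 2 doesn't engage; output -28 dB.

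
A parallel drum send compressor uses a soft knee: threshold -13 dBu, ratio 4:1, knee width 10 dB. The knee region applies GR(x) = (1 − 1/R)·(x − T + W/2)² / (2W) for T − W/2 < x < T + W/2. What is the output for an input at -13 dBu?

-13.9375 dBu

x − T + W/2 = -13 − (-13) + 5 = 5.
GR = (1 − 1/4) × 5² / 20 = 0.75 × 25 / 20 = 0.9375 dB.
Output = -13 − 0.9375 = -13.9375 dBu.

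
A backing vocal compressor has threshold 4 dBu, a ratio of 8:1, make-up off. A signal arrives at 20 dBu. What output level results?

20 dBu sits 16 dB over threshold.
8:1 compression reduces that to 16/8 = 2 dB over.
That puts the output at 6 dBu.

6 dBu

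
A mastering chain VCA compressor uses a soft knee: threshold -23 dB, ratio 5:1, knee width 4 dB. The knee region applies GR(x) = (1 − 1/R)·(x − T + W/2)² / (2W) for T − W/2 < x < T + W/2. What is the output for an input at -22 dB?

-22.9 dB

x − T + W/2 = -22 − (-23) + 2 = 3.
GR = (1 − 1/5) × 3² / 8 = 0.8 × 9 / 8 = 0.9 dB.
Output = -22 − 0.9 = -22.9 dB.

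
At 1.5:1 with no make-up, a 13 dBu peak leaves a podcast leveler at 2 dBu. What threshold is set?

Gain reduction = 13 − 2 = 11 dB; output overshoot = GR / (R − 1) = 11 / 0.5 = 22 dB.
Threshold = output − output overshoot = 2 − 22 = -20 dBu.

-20 dBu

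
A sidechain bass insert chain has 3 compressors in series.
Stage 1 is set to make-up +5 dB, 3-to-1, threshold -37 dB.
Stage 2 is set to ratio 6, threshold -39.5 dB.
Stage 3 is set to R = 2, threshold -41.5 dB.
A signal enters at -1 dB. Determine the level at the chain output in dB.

Stage 1: -1 dB is 36 dB over -37 dB; at 3:1 that becomes 12 dB over, giving -25 dB; +5 dB make-up → -20 dB.
Stage 2: -20 dB is 19.5 dB over -39.5 dB; at 6:1 that becomes 3.25 dB over, giving -36.25 dB.
Stage 3: -36.25 dB is 5.25 dB over -41.5 dB; at 2:1 that becomes 2.625 dB over, giving -38.875 dB.

-38.875 dB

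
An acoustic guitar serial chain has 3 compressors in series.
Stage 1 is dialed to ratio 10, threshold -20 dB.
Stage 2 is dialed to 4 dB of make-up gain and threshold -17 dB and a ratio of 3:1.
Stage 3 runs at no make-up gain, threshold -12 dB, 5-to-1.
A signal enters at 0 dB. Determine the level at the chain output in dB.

-14 dB

Stage 1: 20 dB above -20 dB, reduced 10:1 to 2 dB above → -18 dB.
Stage 2: -18 dB is at or below the -17 dB threshold — no compression; make-up brings it to -14 dB.
Stage 3: -14 dB is at or below the -12 dB threshold — no compression; output -14 dB.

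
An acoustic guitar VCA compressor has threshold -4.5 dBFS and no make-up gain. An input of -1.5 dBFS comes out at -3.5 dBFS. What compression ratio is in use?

3:1

Input overshoot = -1.5 − (-4.5) = 3 dB; output overshoot = -3.5 − (-4.5) = 1 dB.
Ratio = 3 / 1 = 3.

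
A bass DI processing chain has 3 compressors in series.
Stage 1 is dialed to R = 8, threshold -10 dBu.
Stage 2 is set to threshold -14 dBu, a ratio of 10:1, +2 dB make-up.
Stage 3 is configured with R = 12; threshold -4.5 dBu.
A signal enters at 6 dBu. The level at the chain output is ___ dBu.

-11.4 dBu

Stage 1: overshoot 16 dB → 16/8 = 2 dB → -8 dBu.
Stage 2: 6 dB above -14 dBu, reduced 10:1 to 0.6 dB above → -13.4 dBu; +2 dB make-up → -11.4 dBu.
Stage 3: below threshold (-11.4 ≤ -4.5); passes unchanged; output -11.4 dBu.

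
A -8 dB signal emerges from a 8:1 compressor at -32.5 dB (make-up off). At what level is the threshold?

Gain reduction = -8 − (-32.5) = 24.5 dB; output overshoot = GR / (R − 1) = 24.5 / 7 = 3.5 dB.
Threshold = output − output overshoot = -32.5 − 3.5 = -36 dB.

-36 dB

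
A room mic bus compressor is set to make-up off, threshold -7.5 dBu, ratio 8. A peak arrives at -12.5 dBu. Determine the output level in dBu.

-12.5 dBu

-12.5 dBu is 5 dB below the -7.5 dBu threshold, so no gain reduction is applied.
Output = input = -12.5 dBu.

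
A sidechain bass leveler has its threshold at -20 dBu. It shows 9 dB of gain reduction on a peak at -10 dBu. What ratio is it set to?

10:1

Input overshoot = -10 − (-20) = 10 dB.
Output overshoot = 10 − 9 = 1 dB.
Ratio = input overshoot / output overshoot = 10 / 1 = 10.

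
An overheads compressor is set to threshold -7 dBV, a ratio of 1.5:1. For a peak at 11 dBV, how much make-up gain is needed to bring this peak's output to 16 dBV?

11 dB

Overshoot 18 dB → 18/1.5 = 12 dB after compression, so the compressed level is -7 + 12 = 5 dBV.
Make-up = target − compressed = 16 − 5 = 11 dB.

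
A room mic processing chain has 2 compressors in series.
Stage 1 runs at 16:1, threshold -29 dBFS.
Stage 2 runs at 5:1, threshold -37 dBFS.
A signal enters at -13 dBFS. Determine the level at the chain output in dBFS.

-35.2 dBFS

Stage 1: overshoot 16 dB → 16/16 = 1 dB → -28 dBFS.
Stage 2: 9 dB above -37 dBFS, reduced 5:1 to 1.8 dB above → -35.2 dBFS.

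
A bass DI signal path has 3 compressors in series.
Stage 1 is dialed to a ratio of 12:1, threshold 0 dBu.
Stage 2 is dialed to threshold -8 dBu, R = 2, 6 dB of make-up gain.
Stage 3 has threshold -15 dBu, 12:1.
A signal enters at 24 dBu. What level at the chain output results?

Stage 1: overshoot 24 dB → 24/12 = 2 dB → 2 dBu.
Stage 2: 2 dBu is 10 dB over -8 dBu; at 2:1 that becomes 5 dB over, giving -3 dBu; +6 dB make-up → 3 dBu.
Stage 3: overshoot 18 dB → 18/12 = 1.5 dB → -13.5 dBu.

-13.5 dBu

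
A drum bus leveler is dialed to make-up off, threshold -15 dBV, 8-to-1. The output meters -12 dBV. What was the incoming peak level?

That's 3 dB above the -15 dBV threshold.
Input overshoot = R × output overshoot = 24 dB → input = -15 + 24 = 9 dBV.

9 dBV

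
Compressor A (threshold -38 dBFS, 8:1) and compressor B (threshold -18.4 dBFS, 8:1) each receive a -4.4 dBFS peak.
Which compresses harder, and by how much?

A, by 17.15 dB

A: 33.6 dB over, compressed to 4.2 dB over, so 29.4 dB of GR.
B: 14 dB over, compressed to 1.75 dB over, so 12.25 dB of GR.
A applies 17.15 dB more gain reduction.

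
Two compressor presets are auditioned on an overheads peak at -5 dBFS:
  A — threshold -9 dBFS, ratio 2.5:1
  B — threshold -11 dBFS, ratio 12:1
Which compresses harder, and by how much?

A: overshoot 4 dB → output overshoot 1.6 dB → GR 2.4 dB.
B: overshoot 6 dB → output overshoot 0.5 dB → GR 5.5 dB.
B reduces 3.1 dB more.

B, by 3.1 dB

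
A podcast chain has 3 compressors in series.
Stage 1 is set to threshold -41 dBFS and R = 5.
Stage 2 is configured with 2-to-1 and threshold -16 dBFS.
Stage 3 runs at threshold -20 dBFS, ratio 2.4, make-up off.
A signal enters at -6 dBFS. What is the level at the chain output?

Stage 1: -6 dBFS is 35 dB over -41 dBFS; at 5:1 that becomes 7 dB over, giving -34 dBFS.
Stage 2: below threshold (-34 ≤ -16); passes unchanged; output -34 dBFS.
Stage 3: below threshold (-34 ≤ -20); passes unchanged; output -34 dBFS.

-34 dBFS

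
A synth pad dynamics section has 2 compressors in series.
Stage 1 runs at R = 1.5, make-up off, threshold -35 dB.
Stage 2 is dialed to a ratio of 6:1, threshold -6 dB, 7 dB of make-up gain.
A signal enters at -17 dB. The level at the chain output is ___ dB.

Stage 1: overshoot 18 dB → 18/1.5 = 12 dB → -23 dB.
Stage 2: -23 dB ≤ -6 dB, so stage 2 doesn't engage; make-up brings it to -16 dB.

-16 dB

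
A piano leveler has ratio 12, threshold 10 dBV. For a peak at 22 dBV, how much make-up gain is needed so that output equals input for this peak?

11 dB

The peak compresses to 10 + 12/12 = 11 dBV.
To reach 22 dBV requires 22 − 11 = 11 dB of make-up.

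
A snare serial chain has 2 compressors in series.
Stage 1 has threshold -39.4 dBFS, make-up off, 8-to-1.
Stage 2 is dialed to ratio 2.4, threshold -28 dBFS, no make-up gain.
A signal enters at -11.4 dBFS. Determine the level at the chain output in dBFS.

-35.9 dBFS

Stage 1: -11.4 dBFS is 28 dB over -39.4 dBFS; at 8:1 that becomes 3.5 dB over, giving -35.9 dBFS.
Stage 2: -35.9 dBFS is at or below the -28 dBFS threshold — no compression; output -35.9 dBFS.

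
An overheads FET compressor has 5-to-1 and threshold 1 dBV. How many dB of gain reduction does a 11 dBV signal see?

8 dB

11 dBV exceeds the threshold by 10 dB.
A 5:1 ratio leaves 2 dB of that excess.
Gain reduction = 10 − 2 = 8 dB.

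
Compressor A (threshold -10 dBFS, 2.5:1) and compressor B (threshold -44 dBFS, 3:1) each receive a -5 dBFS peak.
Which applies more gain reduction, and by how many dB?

B, by 23 dB

A: GR = 5 − 5/2.5 = 3 dB.
B: GR = 39 − 39/3 = 26 dB.
B applies 23 dB more gain reduction.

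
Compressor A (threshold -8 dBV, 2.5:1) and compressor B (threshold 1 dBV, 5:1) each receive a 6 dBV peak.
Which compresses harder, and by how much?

A: 14 dB over, compressed to 5.6 dB over, so 8.4 dB of GR.
B: 5 dB over, compressed to 1 dB over, so 4 dB of GR.
A applies 4.4 dB more gain reduction.

A, by 4.4 dB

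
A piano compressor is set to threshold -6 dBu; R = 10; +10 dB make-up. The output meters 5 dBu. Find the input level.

4 dBu

Remove make-up: 5 − 10 = -5 dBu.
Post-compression overshoot = -5 − (-6) = 1 dB.
Input overshoot = R × output overshoot = 10 dB → input = -6 + 10 = 4 dBu.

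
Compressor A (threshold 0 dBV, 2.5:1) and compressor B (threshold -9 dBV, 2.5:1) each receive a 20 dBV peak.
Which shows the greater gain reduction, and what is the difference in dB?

A: overshoot 20 dB → output overshoot 8 dB → GR 12 dB.
B: overshoot 29 dB → output overshoot 11.6 dB → GR 17.4 dB.
B applies 5.4 dB more gain reduction.

B, by 5.4 dB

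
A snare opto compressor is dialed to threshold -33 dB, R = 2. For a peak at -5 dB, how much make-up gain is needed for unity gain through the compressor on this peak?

14 dB

The peak compresses to -33 + 28/2 = -19 dB.
To reach -5 dB requires -5 − (-19) = 14 dB of make-up.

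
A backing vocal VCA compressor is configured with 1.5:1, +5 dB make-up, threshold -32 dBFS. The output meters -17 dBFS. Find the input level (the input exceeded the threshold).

-17 dBFS

Before make-up, the level was -17 − 5 = -22 dBFS.
That's 10 dB above the -32 dBFS threshold.
Input overshoot = R × output overshoot = 15 dB → input = -32 + 15 = -17 dBFS.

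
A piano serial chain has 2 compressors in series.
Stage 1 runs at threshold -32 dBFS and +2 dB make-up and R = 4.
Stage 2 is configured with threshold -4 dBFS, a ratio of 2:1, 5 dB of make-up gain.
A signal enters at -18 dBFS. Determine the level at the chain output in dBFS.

-21.5 dBFS

Stage 1: -18 dBFS is 14 dB over -32 dBFS; at 4:1 that becomes 3.5 dB over, giving -28.5 dBFS; +2 dB make-up → -26.5 dBFS.
Stage 2: below threshold (-26.5 ≤ -4); passes unchanged; make-up brings it to -21.5 dBFS.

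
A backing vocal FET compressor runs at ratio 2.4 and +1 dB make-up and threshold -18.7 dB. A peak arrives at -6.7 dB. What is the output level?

-12.7 dB

Overshoot: -6.7 − (-18.7) = 12 dB.
2.4:1 compression reduces that to 12/2.4 = 5 dB over.
Output = -18.7 + 5 = -13.7 dB; make-up adds 1 dB, giving -12.7 dB.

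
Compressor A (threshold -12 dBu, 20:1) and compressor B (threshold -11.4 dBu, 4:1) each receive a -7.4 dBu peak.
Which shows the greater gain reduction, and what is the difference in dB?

A, by 1.37 dB

A: overshoot 4.6 dB → output overshoot 0.23 dB → GR 4.37 dB.
B: overshoot 4 dB → output overshoot 1 dB → GR 3 dB.
Difference: 1.37 dB in favour of A.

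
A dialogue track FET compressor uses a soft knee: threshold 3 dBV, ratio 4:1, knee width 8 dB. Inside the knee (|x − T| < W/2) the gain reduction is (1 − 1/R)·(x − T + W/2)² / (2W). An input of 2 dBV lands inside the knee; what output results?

x − T + W/2 = 2 − 3 + 4 = 3.
GR = (1 − 1/4) × 3² / 16 = 0.75 × 9 / 16 = 0.421875 dB.
Output = 2 − 0.421875 = 1.578125 dBV.

1.578125 dBV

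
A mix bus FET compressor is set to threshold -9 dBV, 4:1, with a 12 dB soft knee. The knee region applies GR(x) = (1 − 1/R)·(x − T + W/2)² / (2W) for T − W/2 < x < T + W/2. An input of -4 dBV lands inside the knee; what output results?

-7.78125 dBV

x − T + W/2 = -4 − (-9) + 6 = 11.
GR = (1 − 1/4) × 11² / 24 = 0.75 × 121 / 24 = 3.78125 dB.
Output = -4 − 3.78125 = -7.78125 dBV.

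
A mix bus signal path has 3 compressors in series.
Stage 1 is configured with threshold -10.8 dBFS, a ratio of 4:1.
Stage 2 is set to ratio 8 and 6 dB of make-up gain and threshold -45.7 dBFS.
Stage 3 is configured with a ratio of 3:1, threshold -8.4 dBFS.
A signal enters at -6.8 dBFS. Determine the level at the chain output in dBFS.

-35.2125 dBFS

Stage 1: -6.8 dBFS is 4 dB over -10.8 dBFS; at 4:1 that becomes 1 dB over, giving -9.8 dBFS.
Stage 2: 35.9 dB above -45.7 dBFS, reduced 8:1 to 4.4875 dB above → -41.2125 dBFS; +6 dB make-up → -35.2125 dBFS.
Stage 3: -35.2125 dBFS ≤ -8.4 dBFS, so stage 3 doesn't engage; output -35.2125 dBFS.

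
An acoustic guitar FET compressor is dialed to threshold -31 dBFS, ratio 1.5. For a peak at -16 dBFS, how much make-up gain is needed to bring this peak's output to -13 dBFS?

Without make-up, output = threshold + overshoot/1.5 = -31 + 10 = -21 dBFS.
Gap to target: 8 dB.

8 dB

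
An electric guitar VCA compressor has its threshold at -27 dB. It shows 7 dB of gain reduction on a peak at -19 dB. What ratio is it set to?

8:1

Input overshoot = -19 − (-27) = 8 dB.
Output overshoot = 8 − 7 = 1 dB.
Ratio = input overshoot / output overshoot = 8 / 1 = 8.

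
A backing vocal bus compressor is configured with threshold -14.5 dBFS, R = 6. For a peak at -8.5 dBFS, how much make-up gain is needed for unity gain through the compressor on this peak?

Without make-up, output = threshold + overshoot/6 = -14.5 + 1 = -13.5 dBFS.
Gap to target: 5 dB.

5 dB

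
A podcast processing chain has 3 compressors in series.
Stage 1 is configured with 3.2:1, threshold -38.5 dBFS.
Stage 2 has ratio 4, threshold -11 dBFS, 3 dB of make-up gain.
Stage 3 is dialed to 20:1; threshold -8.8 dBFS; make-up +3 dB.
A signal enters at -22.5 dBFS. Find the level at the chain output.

-27.5 dBFS

Stage 1: -22.5 dBFS is 16 dB over -38.5 dBFS; at 3.2:1 that becomes 5 dB over, giving -33.5 dBFS.
Stage 2: -33.5 dBFS is at or below the -11 dBFS threshold — no compression; make-up brings it to -30.5 dBFS.
Stage 3: -30.5 dBFS ≤ -8.8 dBFS, so stage 3 doesn't engage; make-up brings it to -27.5 dBFS.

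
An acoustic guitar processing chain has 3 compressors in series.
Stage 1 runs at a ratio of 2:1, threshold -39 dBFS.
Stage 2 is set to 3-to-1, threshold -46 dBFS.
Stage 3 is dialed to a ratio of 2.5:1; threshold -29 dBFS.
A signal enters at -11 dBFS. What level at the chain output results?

Stage 1: 28 dB above -39 dBFS, reduced 2:1 to 14 dB above → -25 dBFS.
Stage 2: -25 dBFS is 21 dB over -46 dBFS; at 3:1 that becomes 7 dB over, giving -39 dBFS.
Stage 3: -39 dBFS ≤ -29 dBFS, so stage 3 doesn't engage; output -39 dBFS.

-39 dBFS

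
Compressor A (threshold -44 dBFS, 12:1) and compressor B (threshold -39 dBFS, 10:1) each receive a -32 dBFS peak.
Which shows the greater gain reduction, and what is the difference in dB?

A, by 4.7 dB

A: overshoot 12 dB → output overshoot 1 dB → GR 11 dB.
B: overshoot 7 dB → output overshoot 0.7 dB → GR 6.3 dB.
A applies 4.7 dB more gain reduction.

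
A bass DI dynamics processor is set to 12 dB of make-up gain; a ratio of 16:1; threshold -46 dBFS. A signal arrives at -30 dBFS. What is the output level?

-33 dBFS

-30 dBFS sits 16 dB over threshold.
At 16:1 the overshoot is divided by 16, leaving 1 dB above threshold.
That puts the output at -45 dBFS; make-up adds 12 dB, giving -33 dBFS.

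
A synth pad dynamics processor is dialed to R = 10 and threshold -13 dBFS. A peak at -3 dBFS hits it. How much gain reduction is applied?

The signal is 10 dB above threshold.
At 10:1, output sits 10/10 = 1 dB above threshold.
GR = overshoot in − overshoot out = 10 − 1 = 9 dB.

9 dB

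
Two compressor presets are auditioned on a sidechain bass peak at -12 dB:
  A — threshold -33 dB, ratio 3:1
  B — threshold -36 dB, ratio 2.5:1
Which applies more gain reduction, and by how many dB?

B, by 0.4 dB

A: overshoot 21 dB → output overshoot 7 dB → GR 14 dB.
B: overshoot 24 dB → output overshoot 9.6 dB → GR 14.4 dB.
B reduces 0.4 dB more.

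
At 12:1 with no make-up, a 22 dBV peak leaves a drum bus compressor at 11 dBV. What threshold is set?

10 dBV

Input is 12 dB above T (since output overshoot × R = input overshoot: (11 − T)·12 = 22 − T gives T = 10 dBV).
Check: 10 + (22 − 10)/12 = 10 + 1 = 11 dBV. ✓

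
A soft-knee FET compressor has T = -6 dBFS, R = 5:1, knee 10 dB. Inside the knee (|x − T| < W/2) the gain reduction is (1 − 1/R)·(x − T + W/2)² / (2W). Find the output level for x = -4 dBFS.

-5.96 dBFS

x − T + W/2 = -4 − (-6) + 5 = 7.
GR = (1 − 1/5) × 7² / 20 = 0.8 × 49 / 20 = 1.96 dB.
Output = -4 − 1.96 = -5.96 dBFS.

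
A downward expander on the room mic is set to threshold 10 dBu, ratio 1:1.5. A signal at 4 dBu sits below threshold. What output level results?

Below threshold, a 1:1.5 expander applies gain = (1.5−1)×(T − x) of attenuation.
(1.5−1) × 6 = 3 dB, so output = 4 − 3 = 1 dBu.

1 dBu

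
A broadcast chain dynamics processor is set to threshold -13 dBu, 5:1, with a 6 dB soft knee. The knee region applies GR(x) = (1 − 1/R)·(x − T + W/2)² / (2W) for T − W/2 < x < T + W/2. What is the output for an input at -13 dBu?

x − T + W/2 = -13 − (-13) + 3 = 3.
GR = (1 − 1/5) × 3² / 12 = 0.8 × 9 / 12 = 0.6 dB.
Output = -13 − 0.6 = -13.6 dBu.

-13.6 dBu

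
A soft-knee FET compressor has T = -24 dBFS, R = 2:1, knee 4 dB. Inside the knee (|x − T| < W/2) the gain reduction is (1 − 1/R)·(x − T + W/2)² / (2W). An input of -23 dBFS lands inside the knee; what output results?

-23.5625 dBFS

x − T + W/2 = -23 − (-24) + 2 = 3.
GR = (1 − 1/2) × 3² / 8 = 0.5 × 9 / 8 = 0.5625 dB.
Output = -23 − 0.5625 = -23.5625 dBFS.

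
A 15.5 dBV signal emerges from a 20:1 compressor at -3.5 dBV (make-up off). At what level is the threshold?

Gain reduction = 15.5 − (-3.5) = 19 dB; output overshoot = GR / (R − 1) = 19 / 19 = 1 dB.
Threshold = output − output overshoot = -3.5 − 1 = -4.5 dBV.

-4.5 dBV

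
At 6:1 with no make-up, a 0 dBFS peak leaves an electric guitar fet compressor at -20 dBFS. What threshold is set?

-24 dBFS

Let T be the threshold. Output overshoot = (input overshoot)/R, so -20 − T = (0 − T)/6.
6·(-20 − T) = 0 − T → 5·T = -120 − 0 = -120.
T = -120/5 = -24 dBFS.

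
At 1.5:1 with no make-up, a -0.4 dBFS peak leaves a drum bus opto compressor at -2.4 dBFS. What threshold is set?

-6.4 dBFS

Let T be the threshold. Output overshoot = (input overshoot)/R, so -2.4 − T = (-0.4 − T)/1.5.
1.5·(-2.4 − T) = -0.4 − T → 0.5·T = -3.6 − (-0.4) = -3.2.
T = -3.2/0.5 = -6.4 dBFS.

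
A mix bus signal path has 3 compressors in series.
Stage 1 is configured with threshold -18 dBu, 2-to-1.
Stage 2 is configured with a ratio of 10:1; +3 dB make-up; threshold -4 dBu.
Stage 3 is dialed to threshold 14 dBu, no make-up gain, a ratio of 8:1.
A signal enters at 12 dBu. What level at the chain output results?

-0.9 dBu

Stage 1: overshoot 30 dB → 30/2 = 15 dB → -3 dBu.
Stage 2: 1 dB above -4 dBu, reduced 10:1 to 0.1 dB above → -3.9 dBu; +3 dB make-up → -0.9 dBu.
Stage 3: below threshold (-0.9 ≤ 14); passes unchanged; output -0.9 dBu.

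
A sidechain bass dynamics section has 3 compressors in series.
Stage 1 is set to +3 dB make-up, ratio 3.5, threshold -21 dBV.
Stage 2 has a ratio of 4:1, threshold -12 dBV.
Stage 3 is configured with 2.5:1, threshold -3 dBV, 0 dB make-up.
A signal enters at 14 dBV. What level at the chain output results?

-11 dBV

Stage 1: 14 dBV is 35 dB over -21 dBV; at 3.5:1 that becomes 10 dB over, giving -11 dBV; +3 dB make-up → -8 dBV.
Stage 2: 4 dB above -12 dBV, reduced 4:1 to 1 dB above → -11 dBV.
Stage 3: -11 dBV is at or below the -3 dBV threshold — no compression; output -11 dBV.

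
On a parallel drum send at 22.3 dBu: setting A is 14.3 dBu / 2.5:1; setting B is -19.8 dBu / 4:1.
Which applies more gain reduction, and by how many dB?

B, by 26.775 dB

A: GR = 8 − 8/2.5 = 4.8 dB.
B: GR = 42.1 − 42.1/4 = 31.575 dB.
B applies 26.775 dB more gain reduction.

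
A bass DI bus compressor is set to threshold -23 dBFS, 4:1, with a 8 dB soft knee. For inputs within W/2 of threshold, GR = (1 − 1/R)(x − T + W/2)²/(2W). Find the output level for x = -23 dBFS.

x − T + W/2 = -23 − (-23) + 4 = 4.
GR = (1 − 1/4) × 4² / 16 = 0.75 × 16 / 16 = 0.75 dB.
Output = -23 − 0.75 = -23.75 dBFS.

-23.75 dBFS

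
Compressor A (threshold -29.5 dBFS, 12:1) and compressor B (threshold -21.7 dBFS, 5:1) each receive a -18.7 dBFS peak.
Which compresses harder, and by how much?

A: GR = 10.8 − 10.8/12 = 9.9 dB.
B: GR = 3 − 3/5 = 2.4 dB.
A applies 7.5 dB more gain reduction.

A, by 7.5 dB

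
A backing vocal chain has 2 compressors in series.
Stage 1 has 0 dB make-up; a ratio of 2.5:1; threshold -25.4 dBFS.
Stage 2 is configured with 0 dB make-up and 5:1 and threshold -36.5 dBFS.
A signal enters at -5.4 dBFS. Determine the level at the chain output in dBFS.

Stage 1: -5.4 dBFS is 20 dB over -25.4 dBFS; at 2.5:1 that becomes 8 dB over, giving -17.4 dBFS.
Stage 2: overshoot 19.1 dB → 19.1/5 = 3.82 dB → -32.68 dBFS.

-32.68 dBFS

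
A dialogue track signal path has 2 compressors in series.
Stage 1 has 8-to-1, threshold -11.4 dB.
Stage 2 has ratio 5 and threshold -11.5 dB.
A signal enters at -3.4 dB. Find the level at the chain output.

-11.28 dB

Stage 1: -3.4 dB is 8 dB over -11.4 dB; at 8:1 that becomes 1 dB over, giving -10.4 dB.
Stage 2: 1.1 dB above -11.5 dB, reduced 5:1 to 0.22 dB above → -11.28 dB.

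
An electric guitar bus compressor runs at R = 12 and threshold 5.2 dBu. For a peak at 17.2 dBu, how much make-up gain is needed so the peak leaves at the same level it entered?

11 dB

Overshoot 12 dB → 12/12 = 1 dB after compression, so the compressed level is 5.2 + 1 = 6.2 dBu.
Make-up = target − compressed = 17.2 − 6.2 = 11 dB.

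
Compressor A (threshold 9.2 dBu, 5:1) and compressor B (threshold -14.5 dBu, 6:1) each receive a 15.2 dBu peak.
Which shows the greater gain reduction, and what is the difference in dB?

B, by 19.95 dB

A: overshoot 6 dB → output overshoot 1.2 dB → GR 4.8 dB.
B: overshoot 29.7 dB → output overshoot 4.95 dB → GR 24.75 dB.
B applies 19.95 dB more gain reduction.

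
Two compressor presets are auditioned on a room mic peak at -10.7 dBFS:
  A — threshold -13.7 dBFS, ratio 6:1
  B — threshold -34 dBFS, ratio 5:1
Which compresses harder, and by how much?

B, by 16.14 dB

A: 3 dB over, compressed to 0.5 dB over, so 2.5 dB of GR.
B: 23.3 dB over, compressed to 4.66 dB over, so 18.64 dB of GR.
Difference: 16.14 dB in favour of B.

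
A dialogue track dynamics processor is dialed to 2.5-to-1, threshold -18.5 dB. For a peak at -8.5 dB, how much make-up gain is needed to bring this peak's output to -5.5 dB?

Without make-up, output = threshold + overshoot/2.5 = -18.5 + 4 = -14.5 dB.
Gap to target: 9 dB.

9 dB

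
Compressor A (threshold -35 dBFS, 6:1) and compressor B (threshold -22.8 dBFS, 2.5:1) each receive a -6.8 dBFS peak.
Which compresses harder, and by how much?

A, by 13.9 dB

A: GR = 28.2 − 28.2/6 = 23.5 dB.
B: GR = 16 − 16/2.5 = 9.6 dB.
Difference: 13.9 dB in favour of A.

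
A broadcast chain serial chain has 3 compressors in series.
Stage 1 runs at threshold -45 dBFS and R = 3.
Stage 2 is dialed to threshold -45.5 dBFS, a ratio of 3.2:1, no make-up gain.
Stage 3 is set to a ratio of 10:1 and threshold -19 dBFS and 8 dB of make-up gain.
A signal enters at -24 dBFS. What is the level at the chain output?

Stage 1: overshoot 21 dB → 21/3 = 7 dB → -38 dBFS.
Stage 2: 7.5 dB above -45.5 dBFS, reduced 3.2:1 to 2.34375 dB above → -43.15625 dBFS.
Stage 3: -43.15625 dBFS ≤ -19 dBFS, so stage 3 doesn't engage; make-up brings it to -35.15625 dBFS.

-35.15625 dBFS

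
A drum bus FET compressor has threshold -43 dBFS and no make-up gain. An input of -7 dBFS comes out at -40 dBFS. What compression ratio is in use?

12:1

Input overshoot = -7 − (-43) = 36 dB; output overshoot = -40 − (-43) = 3 dB.
Ratio = 36 / 3 = 12.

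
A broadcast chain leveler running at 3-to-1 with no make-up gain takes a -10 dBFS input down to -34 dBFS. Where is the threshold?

Gain reduction = -10 − (-34) = 24 dB; output overshoot = GR / (R − 1) = 24 / 2 = 12 dB.
Threshold = output − output overshoot = -34 − 12 = -46 dBFS.

-46 dBFS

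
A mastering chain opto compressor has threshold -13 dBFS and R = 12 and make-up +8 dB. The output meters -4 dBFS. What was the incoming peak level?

Stripping the +8 dB make-up gives -12 dBFS at the gain stage.
Post-compression overshoot = -12 − (-13) = 1 dB.
Undo the ratio: input overshoot = 1 × 12 = 12 dB, giving input = -1 dBFS.

-1 dBFS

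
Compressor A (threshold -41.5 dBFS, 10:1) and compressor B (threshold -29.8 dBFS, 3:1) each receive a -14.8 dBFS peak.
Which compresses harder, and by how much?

A: overshoot 26.7 dB → output overshoot 2.67 dB → GR 24.03 dB.
B: overshoot 15 dB → output overshoot 5 dB → GR 10 dB.
Difference: 14.03 dB in favour of A.

A, by 14.03 dB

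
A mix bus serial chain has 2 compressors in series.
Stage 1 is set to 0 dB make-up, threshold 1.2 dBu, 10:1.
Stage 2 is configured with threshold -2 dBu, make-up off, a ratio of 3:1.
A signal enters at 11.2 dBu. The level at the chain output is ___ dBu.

Stage 1: 10 dB above 1.2 dBu, reduced 10:1 to 1 dB above → 2.2 dBu.
Stage 2: overshoot 4.2 dB → 4.2/3 = 1.4 dB → -0.6 dBu.

-0.6 dBu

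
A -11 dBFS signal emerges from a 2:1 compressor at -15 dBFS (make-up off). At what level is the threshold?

Input is 8 dB above T (since output overshoot × R = input overshoot: (-15 − T)·2 = -11 − T gives T = -19 dBFS).
Check: -19 + (-11 − (-19))/2 = -19 + 4 = -15 dBFS. ✓

-19 dBFS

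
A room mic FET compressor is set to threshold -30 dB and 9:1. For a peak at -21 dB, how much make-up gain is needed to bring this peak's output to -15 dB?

14 dB

The peak compresses to -30 + 9/9 = -29 dB.
To reach -15 dB requires -15 − (-29) = 14 dB of make-up.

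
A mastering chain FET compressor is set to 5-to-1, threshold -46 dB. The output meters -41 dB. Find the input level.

Post-compression overshoot = -41 − (-46) = 5 dB.
Before 5:1 compression the overshoot was 5 × 5 = 25 dB, so input = -46 + 25 = -21 dB.

-21 dB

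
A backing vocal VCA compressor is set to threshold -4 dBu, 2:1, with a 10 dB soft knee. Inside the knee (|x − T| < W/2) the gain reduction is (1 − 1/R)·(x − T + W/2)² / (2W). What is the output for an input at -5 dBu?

x − T + W/2 = -5 − (-4) + 5 = 4.
GR = (1 − 1/2) × 4² / 20 = 0.5 × 16 / 20 = 0.4 dB.
Output = -5 − 0.4 = -5.4 dBu.

-5.4 dBu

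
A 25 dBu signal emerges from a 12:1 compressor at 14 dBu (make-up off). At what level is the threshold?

13 dBu

Input is 12 dB above T (since output overshoot × R = input overshoot: (14 − T)·12 = 25 − T gives T = 13 dBu).
Check: 13 + (25 − 13)/12 = 13 + 1 = 14 dBu. ✓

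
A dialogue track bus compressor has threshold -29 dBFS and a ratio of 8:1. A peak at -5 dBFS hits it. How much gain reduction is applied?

21 dB

The signal is 24 dB above threshold.
At 8:1, output sits 24/8 = 3 dB above threshold.
So the signal is attenuated by 24 − 3 = 21 dB.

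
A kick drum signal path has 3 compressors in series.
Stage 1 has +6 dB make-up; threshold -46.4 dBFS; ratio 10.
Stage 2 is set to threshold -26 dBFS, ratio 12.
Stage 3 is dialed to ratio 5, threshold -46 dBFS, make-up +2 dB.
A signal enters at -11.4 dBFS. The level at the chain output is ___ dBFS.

Stage 1: -11.4 dBFS is 35 dB over -46.4 dBFS; at 10:1 that becomes 3.5 dB over, giving -42.9 dBFS; +6 dB make-up → -36.9 dBFS.
Stage 2: -36.9 dBFS ≤ -26 dBFS, so stage 2 doesn't engage; output -36.9 dBFS.
Stage 3: overshoot 9.1 dB → 9.1/5 = 1.82 dB → -44.18 dBFS; +2 dB make-up → -42.18 dBFS.

-42.18 dBFS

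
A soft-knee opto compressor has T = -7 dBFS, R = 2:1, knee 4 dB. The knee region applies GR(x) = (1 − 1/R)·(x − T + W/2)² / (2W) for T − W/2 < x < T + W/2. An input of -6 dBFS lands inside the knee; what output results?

x − T + W/2 = -6 − (-7) + 2 = 3.
GR = (1 − 1/2) × 3² / 8 = 0.5 × 9 / 8 = 0.5625 dB.
Output = -6 − 0.5625 = -6.5625 dBFS.

-6.5625 dBFS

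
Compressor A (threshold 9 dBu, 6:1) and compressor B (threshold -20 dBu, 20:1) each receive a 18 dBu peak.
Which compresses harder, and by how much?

B, by 28.6 dB

A: 9 dB over, compressed to 1.5 dB over, so 7.5 dB of GR.
B: 38 dB over, compressed to 1.9 dB over, so 36.1 dB of GR.
B reduces 28.6 dB more.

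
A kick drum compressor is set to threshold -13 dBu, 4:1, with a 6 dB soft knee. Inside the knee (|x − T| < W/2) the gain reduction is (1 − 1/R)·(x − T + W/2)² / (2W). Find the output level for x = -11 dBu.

-12.5625 dBu

x − T + W/2 = -11 − (-13) + 3 = 5.
GR = (1 − 1/4) × 5² / 12 = 0.75 × 25 / 12 = 1.5625 dB.
Output = -11 − 1.5625 = -12.5625 dBu.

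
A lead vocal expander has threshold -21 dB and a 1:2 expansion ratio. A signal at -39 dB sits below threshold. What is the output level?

-57 dB

Undershoot = (-21) − (-39) = 18 dB.
At 1:2, that expands to 36 dB under threshold.
Output = -21 − 36 = -57 dB.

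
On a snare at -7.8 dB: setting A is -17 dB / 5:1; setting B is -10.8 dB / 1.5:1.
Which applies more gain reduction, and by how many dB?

A: overshoot 9.2 dB → output overshoot 1.84 dB → GR 7.36 dB.
B: overshoot 3 dB → output overshoot 2 dB → GR 1 dB.
Difference: 6.36 dB in favour of A.

A, by 6.36 dB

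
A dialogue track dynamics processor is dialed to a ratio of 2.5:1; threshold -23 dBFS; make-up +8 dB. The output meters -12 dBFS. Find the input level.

-15.5 dBFS

Before make-up, the level was -12 − 8 = -20 dBFS.
The compressed level sits -20 − (-23) = 3 dB over threshold.
Input overshoot = R × output overshoot = 7.5 dB → input = -23 + 7.5 = -15.5 dBFS.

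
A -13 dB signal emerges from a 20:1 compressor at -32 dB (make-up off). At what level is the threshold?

Gain reduction = -13 − (-32) = 19 dB; output overshoot = GR / (R − 1) = 19 / 19 = 1 dB.
Threshold = output − output overshoot = -32 − 1 = -33 dB.

-33 dB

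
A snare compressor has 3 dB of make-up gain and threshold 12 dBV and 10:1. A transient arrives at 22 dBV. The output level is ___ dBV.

22 dBV sits 10 dB over threshold.
At 10:1 the overshoot is divided by 10, leaving 1 dB above threshold.
So the level is 12 + 1 = 13 dBV; make-up adds 3 dB, giving 16 dBV.

16 dBV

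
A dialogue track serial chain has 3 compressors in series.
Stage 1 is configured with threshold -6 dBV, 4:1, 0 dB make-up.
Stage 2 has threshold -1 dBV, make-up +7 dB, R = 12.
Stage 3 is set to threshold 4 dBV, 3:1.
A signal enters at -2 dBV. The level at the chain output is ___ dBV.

2 dBV

Stage 1: -2 dBV is 4 dB over -6 dBV; at 4:1 that becomes 1 dB over, giving -5 dBV.
Stage 2: -5 dBV ≤ -1 dBV, so stage 2 doesn't engage; make-up brings it to 2 dBV.
Stage 3: below threshold (2 ≤ 4); passes unchanged; output 2 dBV.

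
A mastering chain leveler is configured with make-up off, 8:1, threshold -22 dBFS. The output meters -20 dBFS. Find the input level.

-6 dBFS

That's 2 dB above the -22 dBFS threshold.
Before 8:1 compression the overshoot was 2 × 8 = 16 dB, so input = -22 + 16 = -6 dBFS.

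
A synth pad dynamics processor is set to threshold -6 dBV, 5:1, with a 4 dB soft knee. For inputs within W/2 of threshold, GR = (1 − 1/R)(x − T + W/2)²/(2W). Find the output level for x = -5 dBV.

-5.9 dBV

x − T + W/2 = -5 − (-6) + 2 = 3.
GR = (1 − 1/5) × 3² / 8 = 0.8 × 9 / 8 = 0.9 dB.
Output = -5 − 0.9 = -5.9 dBV.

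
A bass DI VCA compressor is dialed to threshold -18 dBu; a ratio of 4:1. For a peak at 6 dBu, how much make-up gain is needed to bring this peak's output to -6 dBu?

The peak compresses to -18 + 24/4 = -12 dBu.
To reach -6 dBu requires -6 − (-12) = 6 dB of make-up.

6 dB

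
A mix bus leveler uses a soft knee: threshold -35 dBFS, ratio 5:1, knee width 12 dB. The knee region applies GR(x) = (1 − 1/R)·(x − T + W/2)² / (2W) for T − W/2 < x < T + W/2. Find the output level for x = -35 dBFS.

-36.2 dBFS

x − T + W/2 = -35 − (-35) + 6 = 6.
GR = (1 − 1/5) × 6² / 24 = 0.8 × 36 / 24 = 1.2 dB.
Output = -35 − 1.2 = -36.2 dBFS.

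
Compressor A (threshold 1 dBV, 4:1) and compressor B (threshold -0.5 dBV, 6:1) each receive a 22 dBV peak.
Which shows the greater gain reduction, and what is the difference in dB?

A: 21 dB over, compressed to 5.25 dB over, so 15.75 dB of GR.
B: 22.5 dB over, compressed to 3.75 dB over, so 18.75 dB of GR.
Difference: 3 dB in favour of B.

B, by 3 dB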